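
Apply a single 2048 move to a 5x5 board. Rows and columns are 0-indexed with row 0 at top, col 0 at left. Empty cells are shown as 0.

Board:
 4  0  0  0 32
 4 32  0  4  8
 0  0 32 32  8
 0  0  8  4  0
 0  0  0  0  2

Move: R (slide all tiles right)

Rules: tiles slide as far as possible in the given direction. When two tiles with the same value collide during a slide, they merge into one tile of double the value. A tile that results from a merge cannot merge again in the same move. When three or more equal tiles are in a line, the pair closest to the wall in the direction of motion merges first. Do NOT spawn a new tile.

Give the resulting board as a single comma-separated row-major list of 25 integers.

Slide right:
row 0: [4, 0, 0, 0, 32] -> [0, 0, 0, 4, 32]
row 1: [4, 32, 0, 4, 8] -> [0, 4, 32, 4, 8]
row 2: [0, 0, 32, 32, 8] -> [0, 0, 0, 64, 8]
row 3: [0, 0, 8, 4, 0] -> [0, 0, 0, 8, 4]
row 4: [0, 0, 0, 0, 2] -> [0, 0, 0, 0, 2]

Answer: 0, 0, 0, 4, 32, 0, 4, 32, 4, 8, 0, 0, 0, 64, 8, 0, 0, 0, 8, 4, 0, 0, 0, 0, 2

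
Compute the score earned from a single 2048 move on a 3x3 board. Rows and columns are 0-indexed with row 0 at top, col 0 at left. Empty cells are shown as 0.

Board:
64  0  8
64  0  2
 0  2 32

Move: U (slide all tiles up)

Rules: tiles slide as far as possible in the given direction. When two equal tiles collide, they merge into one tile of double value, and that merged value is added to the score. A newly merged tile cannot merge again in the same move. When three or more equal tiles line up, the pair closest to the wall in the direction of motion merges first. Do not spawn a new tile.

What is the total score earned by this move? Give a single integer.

Answer: 128

Derivation:
Slide up:
col 0: [64, 64, 0] -> [128, 0, 0]  score +128 (running 128)
col 1: [0, 0, 2] -> [2, 0, 0]  score +0 (running 128)
col 2: [8, 2, 32] -> [8, 2, 32]  score +0 (running 128)
Board after move:
128   2   8
  0   0   2
  0   0  32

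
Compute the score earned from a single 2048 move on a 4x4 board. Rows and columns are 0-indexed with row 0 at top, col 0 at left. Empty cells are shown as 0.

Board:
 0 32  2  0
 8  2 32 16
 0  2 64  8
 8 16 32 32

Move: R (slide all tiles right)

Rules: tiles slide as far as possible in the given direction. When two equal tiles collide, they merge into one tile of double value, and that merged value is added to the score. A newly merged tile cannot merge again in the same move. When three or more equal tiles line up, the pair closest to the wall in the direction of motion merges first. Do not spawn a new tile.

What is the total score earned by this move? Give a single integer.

Answer: 64

Derivation:
Slide right:
row 0: [0, 32, 2, 0] -> [0, 0, 32, 2]  score +0 (running 0)
row 1: [8, 2, 32, 16] -> [8, 2, 32, 16]  score +0 (running 0)
row 2: [0, 2, 64, 8] -> [0, 2, 64, 8]  score +0 (running 0)
row 3: [8, 16, 32, 32] -> [0, 8, 16, 64]  score +64 (running 64)
Board after move:
 0  0 32  2
 8  2 32 16
 0  2 64  8
 0  8 16 64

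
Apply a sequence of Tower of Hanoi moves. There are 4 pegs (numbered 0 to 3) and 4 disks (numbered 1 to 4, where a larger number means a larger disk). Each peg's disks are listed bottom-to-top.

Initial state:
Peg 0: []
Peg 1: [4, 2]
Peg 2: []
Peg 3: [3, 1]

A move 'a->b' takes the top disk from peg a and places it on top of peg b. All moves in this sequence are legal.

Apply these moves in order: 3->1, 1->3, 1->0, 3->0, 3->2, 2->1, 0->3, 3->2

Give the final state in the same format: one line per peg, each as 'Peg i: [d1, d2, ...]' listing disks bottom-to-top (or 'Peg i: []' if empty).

After move 1 (3->1):
Peg 0: []
Peg 1: [4, 2, 1]
Peg 2: []
Peg 3: [3]

After move 2 (1->3):
Peg 0: []
Peg 1: [4, 2]
Peg 2: []
Peg 3: [3, 1]

After move 3 (1->0):
Peg 0: [2]
Peg 1: [4]
Peg 2: []
Peg 3: [3, 1]

After move 4 (3->0):
Peg 0: [2, 1]
Peg 1: [4]
Peg 2: []
Peg 3: [3]

After move 5 (3->2):
Peg 0: [2, 1]
Peg 1: [4]
Peg 2: [3]
Peg 3: []

After move 6 (2->1):
Peg 0: [2, 1]
Peg 1: [4, 3]
Peg 2: []
Peg 3: []

After move 7 (0->3):
Peg 0: [2]
Peg 1: [4, 3]
Peg 2: []
Peg 3: [1]

After move 8 (3->2):
Peg 0: [2]
Peg 1: [4, 3]
Peg 2: [1]
Peg 3: []

Answer: Peg 0: [2]
Peg 1: [4, 3]
Peg 2: [1]
Peg 3: []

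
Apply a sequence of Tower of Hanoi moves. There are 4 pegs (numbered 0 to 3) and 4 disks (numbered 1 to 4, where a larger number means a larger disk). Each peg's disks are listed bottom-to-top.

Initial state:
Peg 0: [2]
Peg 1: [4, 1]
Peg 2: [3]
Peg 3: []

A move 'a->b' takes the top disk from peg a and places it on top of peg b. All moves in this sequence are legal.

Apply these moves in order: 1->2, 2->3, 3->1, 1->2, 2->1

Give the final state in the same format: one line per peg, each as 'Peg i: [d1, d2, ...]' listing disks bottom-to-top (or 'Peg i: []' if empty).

After move 1 (1->2):
Peg 0: [2]
Peg 1: [4]
Peg 2: [3, 1]
Peg 3: []

After move 2 (2->3):
Peg 0: [2]
Peg 1: [4]
Peg 2: [3]
Peg 3: [1]

After move 3 (3->1):
Peg 0: [2]
Peg 1: [4, 1]
Peg 2: [3]
Peg 3: []

After move 4 (1->2):
Peg 0: [2]
Peg 1: [4]
Peg 2: [3, 1]
Peg 3: []

After move 5 (2->1):
Peg 0: [2]
Peg 1: [4, 1]
Peg 2: [3]
Peg 3: []

Answer: Peg 0: [2]
Peg 1: [4, 1]
Peg 2: [3]
Peg 3: []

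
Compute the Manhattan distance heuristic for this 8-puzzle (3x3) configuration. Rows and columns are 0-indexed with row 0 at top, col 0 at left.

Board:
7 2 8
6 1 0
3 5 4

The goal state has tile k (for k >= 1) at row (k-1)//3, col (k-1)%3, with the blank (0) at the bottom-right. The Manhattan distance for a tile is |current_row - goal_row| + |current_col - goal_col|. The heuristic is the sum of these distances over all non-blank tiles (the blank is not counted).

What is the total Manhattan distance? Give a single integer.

Answer: 17

Derivation:
Tile 7: (0,0)->(2,0) = 2
Tile 2: (0,1)->(0,1) = 0
Tile 8: (0,2)->(2,1) = 3
Tile 6: (1,0)->(1,2) = 2
Tile 1: (1,1)->(0,0) = 2
Tile 3: (2,0)->(0,2) = 4
Tile 5: (2,1)->(1,1) = 1
Tile 4: (2,2)->(1,0) = 3
Sum: 2 + 0 + 3 + 2 + 2 + 4 + 1 + 3 = 17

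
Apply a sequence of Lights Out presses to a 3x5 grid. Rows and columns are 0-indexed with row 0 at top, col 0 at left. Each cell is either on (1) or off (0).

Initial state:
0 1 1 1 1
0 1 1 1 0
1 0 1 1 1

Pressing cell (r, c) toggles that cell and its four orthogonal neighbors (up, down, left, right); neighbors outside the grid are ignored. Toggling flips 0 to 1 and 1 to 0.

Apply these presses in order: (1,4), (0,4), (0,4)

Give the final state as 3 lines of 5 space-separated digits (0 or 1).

After press 1 at (1,4):
0 1 1 1 0
0 1 1 0 1
1 0 1 1 0

After press 2 at (0,4):
0 1 1 0 1
0 1 1 0 0
1 0 1 1 0

After press 3 at (0,4):
0 1 1 1 0
0 1 1 0 1
1 0 1 1 0

Answer: 0 1 1 1 0
0 1 1 0 1
1 0 1 1 0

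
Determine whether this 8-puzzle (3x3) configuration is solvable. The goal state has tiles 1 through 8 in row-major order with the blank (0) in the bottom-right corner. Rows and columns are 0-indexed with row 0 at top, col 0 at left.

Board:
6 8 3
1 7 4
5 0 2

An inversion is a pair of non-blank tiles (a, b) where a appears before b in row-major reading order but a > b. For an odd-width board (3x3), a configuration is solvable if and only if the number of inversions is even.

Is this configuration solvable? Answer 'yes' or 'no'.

Inversions (pairs i<j in row-major order where tile[i] > tile[j] > 0): 18
18 is even, so the puzzle is solvable.

Answer: yes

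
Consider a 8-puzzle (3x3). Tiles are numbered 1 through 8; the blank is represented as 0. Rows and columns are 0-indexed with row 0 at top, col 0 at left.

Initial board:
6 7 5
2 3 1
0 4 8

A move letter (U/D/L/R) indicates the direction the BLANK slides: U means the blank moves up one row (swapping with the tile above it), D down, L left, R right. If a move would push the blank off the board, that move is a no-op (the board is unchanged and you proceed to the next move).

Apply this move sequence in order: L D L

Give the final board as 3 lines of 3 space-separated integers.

Answer: 6 7 5
2 3 1
0 4 8

Derivation:
After move 1 (L):
6 7 5
2 3 1
0 4 8

After move 2 (D):
6 7 5
2 3 1
0 4 8

After move 3 (L):
6 7 5
2 3 1
0 4 8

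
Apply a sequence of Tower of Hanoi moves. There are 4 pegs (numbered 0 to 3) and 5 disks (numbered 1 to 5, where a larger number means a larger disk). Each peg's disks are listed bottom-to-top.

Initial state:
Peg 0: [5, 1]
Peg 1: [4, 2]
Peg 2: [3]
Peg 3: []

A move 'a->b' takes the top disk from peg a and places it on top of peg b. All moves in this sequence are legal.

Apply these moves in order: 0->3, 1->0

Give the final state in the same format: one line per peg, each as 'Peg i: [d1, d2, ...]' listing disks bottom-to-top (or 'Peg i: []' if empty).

Answer: Peg 0: [5, 2]
Peg 1: [4]
Peg 2: [3]
Peg 3: [1]

Derivation:
After move 1 (0->3):
Peg 0: [5]
Peg 1: [4, 2]
Peg 2: [3]
Peg 3: [1]

After move 2 (1->0):
Peg 0: [5, 2]
Peg 1: [4]
Peg 2: [3]
Peg 3: [1]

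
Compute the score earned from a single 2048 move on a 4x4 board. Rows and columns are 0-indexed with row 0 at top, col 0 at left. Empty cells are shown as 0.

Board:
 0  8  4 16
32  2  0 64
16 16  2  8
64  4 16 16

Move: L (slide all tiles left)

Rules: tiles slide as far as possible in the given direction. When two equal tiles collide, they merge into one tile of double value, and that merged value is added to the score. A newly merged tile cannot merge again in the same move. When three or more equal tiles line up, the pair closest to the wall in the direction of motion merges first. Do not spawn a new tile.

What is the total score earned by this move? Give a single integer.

Slide left:
row 0: [0, 8, 4, 16] -> [8, 4, 16, 0]  score +0 (running 0)
row 1: [32, 2, 0, 64] -> [32, 2, 64, 0]  score +0 (running 0)
row 2: [16, 16, 2, 8] -> [32, 2, 8, 0]  score +32 (running 32)
row 3: [64, 4, 16, 16] -> [64, 4, 32, 0]  score +32 (running 64)
Board after move:
 8  4 16  0
32  2 64  0
32  2  8  0
64  4 32  0

Answer: 64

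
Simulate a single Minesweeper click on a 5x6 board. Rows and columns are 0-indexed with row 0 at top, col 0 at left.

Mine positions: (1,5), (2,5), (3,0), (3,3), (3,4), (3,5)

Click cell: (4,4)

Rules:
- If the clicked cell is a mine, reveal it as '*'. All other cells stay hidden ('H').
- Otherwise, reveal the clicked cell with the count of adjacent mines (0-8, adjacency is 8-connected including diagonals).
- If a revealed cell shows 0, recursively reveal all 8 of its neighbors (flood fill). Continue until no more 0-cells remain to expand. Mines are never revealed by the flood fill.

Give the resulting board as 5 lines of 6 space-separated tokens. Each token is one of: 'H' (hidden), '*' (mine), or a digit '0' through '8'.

H H H H H H
H H H H H H
H H H H H H
H H H H H H
H H H H 3 H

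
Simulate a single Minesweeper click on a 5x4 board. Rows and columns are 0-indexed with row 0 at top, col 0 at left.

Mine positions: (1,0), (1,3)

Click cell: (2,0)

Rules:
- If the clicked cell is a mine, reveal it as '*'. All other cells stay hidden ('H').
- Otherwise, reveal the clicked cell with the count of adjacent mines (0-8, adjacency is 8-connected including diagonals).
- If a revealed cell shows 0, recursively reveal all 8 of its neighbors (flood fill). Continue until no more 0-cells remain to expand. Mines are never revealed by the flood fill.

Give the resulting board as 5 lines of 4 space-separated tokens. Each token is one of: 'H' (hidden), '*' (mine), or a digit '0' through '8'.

H H H H
H H H H
1 H H H
H H H H
H H H H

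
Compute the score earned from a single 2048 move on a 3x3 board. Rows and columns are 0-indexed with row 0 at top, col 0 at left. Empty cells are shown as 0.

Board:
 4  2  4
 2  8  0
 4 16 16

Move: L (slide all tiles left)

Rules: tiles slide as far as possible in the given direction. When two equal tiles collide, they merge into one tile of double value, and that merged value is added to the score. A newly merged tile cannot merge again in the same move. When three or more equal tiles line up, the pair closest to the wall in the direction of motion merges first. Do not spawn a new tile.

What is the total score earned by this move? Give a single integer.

Slide left:
row 0: [4, 2, 4] -> [4, 2, 4]  score +0 (running 0)
row 1: [2, 8, 0] -> [2, 8, 0]  score +0 (running 0)
row 2: [4, 16, 16] -> [4, 32, 0]  score +32 (running 32)
Board after move:
 4  2  4
 2  8  0
 4 32  0

Answer: 32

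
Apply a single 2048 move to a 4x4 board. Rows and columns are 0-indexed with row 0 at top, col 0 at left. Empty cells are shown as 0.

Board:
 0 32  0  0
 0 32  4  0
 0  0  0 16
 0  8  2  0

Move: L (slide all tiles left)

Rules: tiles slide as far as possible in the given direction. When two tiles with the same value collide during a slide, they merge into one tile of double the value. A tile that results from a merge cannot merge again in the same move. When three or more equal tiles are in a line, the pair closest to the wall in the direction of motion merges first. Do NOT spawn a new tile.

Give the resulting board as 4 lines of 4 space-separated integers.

Slide left:
row 0: [0, 32, 0, 0] -> [32, 0, 0, 0]
row 1: [0, 32, 4, 0] -> [32, 4, 0, 0]
row 2: [0, 0, 0, 16] -> [16, 0, 0, 0]
row 3: [0, 8, 2, 0] -> [8, 2, 0, 0]

Answer: 32  0  0  0
32  4  0  0
16  0  0  0
 8  2  0  0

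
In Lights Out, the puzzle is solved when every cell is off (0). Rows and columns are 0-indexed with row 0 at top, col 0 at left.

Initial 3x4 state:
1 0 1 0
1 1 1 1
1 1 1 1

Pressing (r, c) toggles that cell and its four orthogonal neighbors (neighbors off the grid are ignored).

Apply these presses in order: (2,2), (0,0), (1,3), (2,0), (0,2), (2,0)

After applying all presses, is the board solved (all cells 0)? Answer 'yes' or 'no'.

After press 1 at (2,2):
1 0 1 0
1 1 0 1
1 0 0 0

After press 2 at (0,0):
0 1 1 0
0 1 0 1
1 0 0 0

After press 3 at (1,3):
0 1 1 1
0 1 1 0
1 0 0 1

After press 4 at (2,0):
0 1 1 1
1 1 1 0
0 1 0 1

After press 5 at (0,2):
0 0 0 0
1 1 0 0
0 1 0 1

After press 6 at (2,0):
0 0 0 0
0 1 0 0
1 0 0 1

Lights still on: 3

Answer: no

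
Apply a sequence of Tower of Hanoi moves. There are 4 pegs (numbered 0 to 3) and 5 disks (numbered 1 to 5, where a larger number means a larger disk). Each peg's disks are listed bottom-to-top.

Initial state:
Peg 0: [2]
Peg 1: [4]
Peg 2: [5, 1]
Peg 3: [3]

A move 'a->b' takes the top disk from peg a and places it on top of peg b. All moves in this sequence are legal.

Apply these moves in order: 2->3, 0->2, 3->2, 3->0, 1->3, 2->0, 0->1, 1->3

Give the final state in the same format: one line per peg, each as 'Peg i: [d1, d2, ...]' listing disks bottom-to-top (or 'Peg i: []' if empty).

After move 1 (2->3):
Peg 0: [2]
Peg 1: [4]
Peg 2: [5]
Peg 3: [3, 1]

After move 2 (0->2):
Peg 0: []
Peg 1: [4]
Peg 2: [5, 2]
Peg 3: [3, 1]

After move 3 (3->2):
Peg 0: []
Peg 1: [4]
Peg 2: [5, 2, 1]
Peg 3: [3]

After move 4 (3->0):
Peg 0: [3]
Peg 1: [4]
Peg 2: [5, 2, 1]
Peg 3: []

After move 5 (1->3):
Peg 0: [3]
Peg 1: []
Peg 2: [5, 2, 1]
Peg 3: [4]

After move 6 (2->0):
Peg 0: [3, 1]
Peg 1: []
Peg 2: [5, 2]
Peg 3: [4]

After move 7 (0->1):
Peg 0: [3]
Peg 1: [1]
Peg 2: [5, 2]
Peg 3: [4]

After move 8 (1->3):
Peg 0: [3]
Peg 1: []
Peg 2: [5, 2]
Peg 3: [4, 1]

Answer: Peg 0: [3]
Peg 1: []
Peg 2: [5, 2]
Peg 3: [4, 1]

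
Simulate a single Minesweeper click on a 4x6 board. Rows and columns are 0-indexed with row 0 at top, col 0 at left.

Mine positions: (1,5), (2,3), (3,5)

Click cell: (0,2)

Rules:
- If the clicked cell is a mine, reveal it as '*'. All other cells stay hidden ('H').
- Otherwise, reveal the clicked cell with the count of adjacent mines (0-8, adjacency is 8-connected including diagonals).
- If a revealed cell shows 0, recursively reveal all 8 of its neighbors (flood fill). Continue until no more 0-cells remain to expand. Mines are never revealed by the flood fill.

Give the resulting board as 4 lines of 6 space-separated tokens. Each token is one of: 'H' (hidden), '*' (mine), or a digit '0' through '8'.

0 0 0 0 1 H
0 0 1 1 2 H
0 0 1 H H H
0 0 1 H H H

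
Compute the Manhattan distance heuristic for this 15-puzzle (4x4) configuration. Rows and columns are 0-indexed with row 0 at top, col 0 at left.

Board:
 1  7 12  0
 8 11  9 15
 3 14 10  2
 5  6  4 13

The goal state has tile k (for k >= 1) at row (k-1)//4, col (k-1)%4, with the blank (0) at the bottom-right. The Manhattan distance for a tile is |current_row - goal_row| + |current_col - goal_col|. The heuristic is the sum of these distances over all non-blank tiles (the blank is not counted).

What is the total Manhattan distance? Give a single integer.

Tile 1: at (0,0), goal (0,0), distance |0-0|+|0-0| = 0
Tile 7: at (0,1), goal (1,2), distance |0-1|+|1-2| = 2
Tile 12: at (0,2), goal (2,3), distance |0-2|+|2-3| = 3
Tile 8: at (1,0), goal (1,3), distance |1-1|+|0-3| = 3
Tile 11: at (1,1), goal (2,2), distance |1-2|+|1-2| = 2
Tile 9: at (1,2), goal (2,0), distance |1-2|+|2-0| = 3
Tile 15: at (1,3), goal (3,2), distance |1-3|+|3-2| = 3
Tile 3: at (2,0), goal (0,2), distance |2-0|+|0-2| = 4
Tile 14: at (2,1), goal (3,1), distance |2-3|+|1-1| = 1
Tile 10: at (2,2), goal (2,1), distance |2-2|+|2-1| = 1
Tile 2: at (2,3), goal (0,1), distance |2-0|+|3-1| = 4
Tile 5: at (3,0), goal (1,0), distance |3-1|+|0-0| = 2
Tile 6: at (3,1), goal (1,1), distance |3-1|+|1-1| = 2
Tile 4: at (3,2), goal (0,3), distance |3-0|+|2-3| = 4
Tile 13: at (3,3), goal (3,0), distance |3-3|+|3-0| = 3
Sum: 0 + 2 + 3 + 3 + 2 + 3 + 3 + 4 + 1 + 1 + 4 + 2 + 2 + 4 + 3 = 37

Answer: 37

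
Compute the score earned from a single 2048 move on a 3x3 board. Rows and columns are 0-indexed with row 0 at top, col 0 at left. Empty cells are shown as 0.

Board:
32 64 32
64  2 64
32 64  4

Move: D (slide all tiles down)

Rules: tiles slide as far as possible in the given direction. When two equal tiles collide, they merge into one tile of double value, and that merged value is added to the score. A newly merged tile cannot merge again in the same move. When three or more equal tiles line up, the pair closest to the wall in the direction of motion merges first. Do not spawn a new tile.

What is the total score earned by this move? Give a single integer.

Answer: 0

Derivation:
Slide down:
col 0: [32, 64, 32] -> [32, 64, 32]  score +0 (running 0)
col 1: [64, 2, 64] -> [64, 2, 64]  score +0 (running 0)
col 2: [32, 64, 4] -> [32, 64, 4]  score +0 (running 0)
Board after move:
32 64 32
64  2 64
32 64  4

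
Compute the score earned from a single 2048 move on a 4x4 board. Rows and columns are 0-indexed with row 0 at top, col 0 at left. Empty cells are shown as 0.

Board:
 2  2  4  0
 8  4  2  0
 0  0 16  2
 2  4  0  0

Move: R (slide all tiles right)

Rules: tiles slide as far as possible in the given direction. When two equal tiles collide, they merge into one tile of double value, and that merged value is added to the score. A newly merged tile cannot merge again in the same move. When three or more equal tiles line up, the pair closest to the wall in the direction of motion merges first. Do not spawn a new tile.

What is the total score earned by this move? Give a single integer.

Slide right:
row 0: [2, 2, 4, 0] -> [0, 0, 4, 4]  score +4 (running 4)
row 1: [8, 4, 2, 0] -> [0, 8, 4, 2]  score +0 (running 4)
row 2: [0, 0, 16, 2] -> [0, 0, 16, 2]  score +0 (running 4)
row 3: [2, 4, 0, 0] -> [0, 0, 2, 4]  score +0 (running 4)
Board after move:
 0  0  4  4
 0  8  4  2
 0  0 16  2
 0  0  2  4

Answer: 4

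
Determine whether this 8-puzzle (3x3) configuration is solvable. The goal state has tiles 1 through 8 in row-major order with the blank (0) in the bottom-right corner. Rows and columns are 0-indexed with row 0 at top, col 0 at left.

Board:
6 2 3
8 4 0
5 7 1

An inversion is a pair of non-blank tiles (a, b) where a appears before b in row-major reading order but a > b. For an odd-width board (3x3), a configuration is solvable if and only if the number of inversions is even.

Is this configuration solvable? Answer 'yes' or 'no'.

Answer: yes

Derivation:
Inversions (pairs i<j in row-major order where tile[i] > tile[j] > 0): 14
14 is even, so the puzzle is solvable.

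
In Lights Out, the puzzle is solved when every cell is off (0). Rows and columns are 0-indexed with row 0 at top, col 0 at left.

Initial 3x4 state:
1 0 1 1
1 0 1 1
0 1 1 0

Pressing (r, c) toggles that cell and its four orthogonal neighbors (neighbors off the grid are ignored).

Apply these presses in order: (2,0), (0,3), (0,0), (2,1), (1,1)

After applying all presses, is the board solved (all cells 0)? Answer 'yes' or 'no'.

Answer: yes

Derivation:
After press 1 at (2,0):
1 0 1 1
0 0 1 1
1 0 1 0

After press 2 at (0,3):
1 0 0 0
0 0 1 0
1 0 1 0

After press 3 at (0,0):
0 1 0 0
1 0 1 0
1 0 1 0

After press 4 at (2,1):
0 1 0 0
1 1 1 0
0 1 0 0

After press 5 at (1,1):
0 0 0 0
0 0 0 0
0 0 0 0

Lights still on: 0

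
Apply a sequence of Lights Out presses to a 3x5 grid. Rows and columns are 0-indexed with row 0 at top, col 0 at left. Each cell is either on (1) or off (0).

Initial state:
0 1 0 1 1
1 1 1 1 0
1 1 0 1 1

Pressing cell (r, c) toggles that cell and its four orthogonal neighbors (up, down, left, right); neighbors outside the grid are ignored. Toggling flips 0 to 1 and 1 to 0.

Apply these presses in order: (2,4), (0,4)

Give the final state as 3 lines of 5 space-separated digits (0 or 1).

Answer: 0 1 0 0 0
1 1 1 1 0
1 1 0 0 0

Derivation:
After press 1 at (2,4):
0 1 0 1 1
1 1 1 1 1
1 1 0 0 0

After press 2 at (0,4):
0 1 0 0 0
1 1 1 1 0
1 1 0 0 0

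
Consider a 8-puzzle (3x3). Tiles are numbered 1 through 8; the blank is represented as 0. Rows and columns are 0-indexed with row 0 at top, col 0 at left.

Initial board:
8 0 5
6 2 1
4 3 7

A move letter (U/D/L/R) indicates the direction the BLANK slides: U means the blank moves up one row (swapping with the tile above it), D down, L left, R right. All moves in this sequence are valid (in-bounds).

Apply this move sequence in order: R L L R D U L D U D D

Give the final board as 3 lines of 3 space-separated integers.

After move 1 (R):
8 5 0
6 2 1
4 3 7

After move 2 (L):
8 0 5
6 2 1
4 3 7

After move 3 (L):
0 8 5
6 2 1
4 3 7

After move 4 (R):
8 0 5
6 2 1
4 3 7

After move 5 (D):
8 2 5
6 0 1
4 3 7

After move 6 (U):
8 0 5
6 2 1
4 3 7

After move 7 (L):
0 8 5
6 2 1
4 3 7

After move 8 (D):
6 8 5
0 2 1
4 3 7

After move 9 (U):
0 8 5
6 2 1
4 3 7

After move 10 (D):
6 8 5
0 2 1
4 3 7

After move 11 (D):
6 8 5
4 2 1
0 3 7

Answer: 6 8 5
4 2 1
0 3 7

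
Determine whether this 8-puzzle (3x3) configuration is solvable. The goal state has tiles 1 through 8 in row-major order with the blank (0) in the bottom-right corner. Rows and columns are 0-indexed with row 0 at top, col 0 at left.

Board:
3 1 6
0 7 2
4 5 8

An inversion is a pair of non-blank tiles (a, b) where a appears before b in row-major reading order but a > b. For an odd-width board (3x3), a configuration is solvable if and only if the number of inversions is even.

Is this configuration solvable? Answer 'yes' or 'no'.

Inversions (pairs i<j in row-major order where tile[i] > tile[j] > 0): 8
8 is even, so the puzzle is solvable.

Answer: yes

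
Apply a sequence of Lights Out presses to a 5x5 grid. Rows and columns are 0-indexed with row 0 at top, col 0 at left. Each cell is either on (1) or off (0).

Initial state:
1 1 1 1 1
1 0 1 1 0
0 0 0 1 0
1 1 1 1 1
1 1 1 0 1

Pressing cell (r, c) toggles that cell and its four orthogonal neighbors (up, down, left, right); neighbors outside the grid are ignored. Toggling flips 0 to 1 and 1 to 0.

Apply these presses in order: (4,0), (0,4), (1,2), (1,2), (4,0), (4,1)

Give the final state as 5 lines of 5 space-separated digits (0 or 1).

Answer: 1 1 1 0 0
1 0 1 1 1
0 0 0 1 0
1 0 1 1 1
0 0 0 0 1

Derivation:
After press 1 at (4,0):
1 1 1 1 1
1 0 1 1 0
0 0 0 1 0
0 1 1 1 1
0 0 1 0 1

After press 2 at (0,4):
1 1 1 0 0
1 0 1 1 1
0 0 0 1 0
0 1 1 1 1
0 0 1 0 1

After press 3 at (1,2):
1 1 0 0 0
1 1 0 0 1
0 0 1 1 0
0 1 1 1 1
0 0 1 0 1

After press 4 at (1,2):
1 1 1 0 0
1 0 1 1 1
0 0 0 1 0
0 1 1 1 1
0 0 1 0 1

After press 5 at (4,0):
1 1 1 0 0
1 0 1 1 1
0 0 0 1 0
1 1 1 1 1
1 1 1 0 1

After press 6 at (4,1):
1 1 1 0 0
1 0 1 1 1
0 0 0 1 0
1 0 1 1 1
0 0 0 0 1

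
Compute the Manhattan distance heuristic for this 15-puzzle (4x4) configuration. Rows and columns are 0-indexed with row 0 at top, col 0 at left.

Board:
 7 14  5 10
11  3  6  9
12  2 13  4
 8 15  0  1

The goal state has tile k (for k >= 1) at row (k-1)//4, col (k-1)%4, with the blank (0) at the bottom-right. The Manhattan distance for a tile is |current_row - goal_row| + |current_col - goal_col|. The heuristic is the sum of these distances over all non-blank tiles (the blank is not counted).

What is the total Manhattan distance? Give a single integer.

Tile 7: at (0,0), goal (1,2), distance |0-1|+|0-2| = 3
Tile 14: at (0,1), goal (3,1), distance |0-3|+|1-1| = 3
Tile 5: at (0,2), goal (1,0), distance |0-1|+|2-0| = 3
Tile 10: at (0,3), goal (2,1), distance |0-2|+|3-1| = 4
Tile 11: at (1,0), goal (2,2), distance |1-2|+|0-2| = 3
Tile 3: at (1,1), goal (0,2), distance |1-0|+|1-2| = 2
Tile 6: at (1,2), goal (1,1), distance |1-1|+|2-1| = 1
Tile 9: at (1,3), goal (2,0), distance |1-2|+|3-0| = 4
Tile 12: at (2,0), goal (2,3), distance |2-2|+|0-3| = 3
Tile 2: at (2,1), goal (0,1), distance |2-0|+|1-1| = 2
Tile 13: at (2,2), goal (3,0), distance |2-3|+|2-0| = 3
Tile 4: at (2,3), goal (0,3), distance |2-0|+|3-3| = 2
Tile 8: at (3,0), goal (1,3), distance |3-1|+|0-3| = 5
Tile 15: at (3,1), goal (3,2), distance |3-3|+|1-2| = 1
Tile 1: at (3,3), goal (0,0), distance |3-0|+|3-0| = 6
Sum: 3 + 3 + 3 + 4 + 3 + 2 + 1 + 4 + 3 + 2 + 3 + 2 + 5 + 1 + 6 = 45

Answer: 45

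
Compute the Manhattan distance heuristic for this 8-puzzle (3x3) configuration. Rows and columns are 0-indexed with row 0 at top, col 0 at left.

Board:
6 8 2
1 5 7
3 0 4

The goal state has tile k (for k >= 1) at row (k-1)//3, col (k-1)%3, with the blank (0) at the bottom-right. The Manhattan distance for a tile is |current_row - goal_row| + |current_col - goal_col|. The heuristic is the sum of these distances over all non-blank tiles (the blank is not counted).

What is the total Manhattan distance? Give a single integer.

Tile 6: at (0,0), goal (1,2), distance |0-1|+|0-2| = 3
Tile 8: at (0,1), goal (2,1), distance |0-2|+|1-1| = 2
Tile 2: at (0,2), goal (0,1), distance |0-0|+|2-1| = 1
Tile 1: at (1,0), goal (0,0), distance |1-0|+|0-0| = 1
Tile 5: at (1,1), goal (1,1), distance |1-1|+|1-1| = 0
Tile 7: at (1,2), goal (2,0), distance |1-2|+|2-0| = 3
Tile 3: at (2,0), goal (0,2), distance |2-0|+|0-2| = 4
Tile 4: at (2,2), goal (1,0), distance |2-1|+|2-0| = 3
Sum: 3 + 2 + 1 + 1 + 0 + 3 + 4 + 3 = 17

Answer: 17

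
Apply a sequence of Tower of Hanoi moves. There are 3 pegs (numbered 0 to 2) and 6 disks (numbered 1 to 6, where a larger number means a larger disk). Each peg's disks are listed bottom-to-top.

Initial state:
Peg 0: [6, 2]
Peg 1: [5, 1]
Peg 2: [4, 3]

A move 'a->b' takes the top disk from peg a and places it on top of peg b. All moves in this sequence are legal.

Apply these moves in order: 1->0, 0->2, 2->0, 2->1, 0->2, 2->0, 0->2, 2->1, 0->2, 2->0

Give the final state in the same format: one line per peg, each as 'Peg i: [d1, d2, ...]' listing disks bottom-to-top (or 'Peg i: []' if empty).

Answer: Peg 0: [6, 2]
Peg 1: [5, 3, 1]
Peg 2: [4]

Derivation:
After move 1 (1->0):
Peg 0: [6, 2, 1]
Peg 1: [5]
Peg 2: [4, 3]

After move 2 (0->2):
Peg 0: [6, 2]
Peg 1: [5]
Peg 2: [4, 3, 1]

After move 3 (2->0):
Peg 0: [6, 2, 1]
Peg 1: [5]
Peg 2: [4, 3]

After move 4 (2->1):
Peg 0: [6, 2, 1]
Peg 1: [5, 3]
Peg 2: [4]

After move 5 (0->2):
Peg 0: [6, 2]
Peg 1: [5, 3]
Peg 2: [4, 1]

After move 6 (2->0):
Peg 0: [6, 2, 1]
Peg 1: [5, 3]
Peg 2: [4]

After move 7 (0->2):
Peg 0: [6, 2]
Peg 1: [5, 3]
Peg 2: [4, 1]

After move 8 (2->1):
Peg 0: [6, 2]
Peg 1: [5, 3, 1]
Peg 2: [4]

After move 9 (0->2):
Peg 0: [6]
Peg 1: [5, 3, 1]
Peg 2: [4, 2]

After move 10 (2->0):
Peg 0: [6, 2]
Peg 1: [5, 3, 1]
Peg 2: [4]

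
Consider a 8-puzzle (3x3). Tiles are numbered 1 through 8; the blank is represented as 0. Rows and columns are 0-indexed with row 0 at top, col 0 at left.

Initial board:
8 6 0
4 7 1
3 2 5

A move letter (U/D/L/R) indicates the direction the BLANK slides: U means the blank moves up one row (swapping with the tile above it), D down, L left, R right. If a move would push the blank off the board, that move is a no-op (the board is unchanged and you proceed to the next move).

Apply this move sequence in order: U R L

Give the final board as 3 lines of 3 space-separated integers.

Answer: 8 0 6
4 7 1
3 2 5

Derivation:
After move 1 (U):
8 6 0
4 7 1
3 2 5

After move 2 (R):
8 6 0
4 7 1
3 2 5

After move 3 (L):
8 0 6
4 7 1
3 2 5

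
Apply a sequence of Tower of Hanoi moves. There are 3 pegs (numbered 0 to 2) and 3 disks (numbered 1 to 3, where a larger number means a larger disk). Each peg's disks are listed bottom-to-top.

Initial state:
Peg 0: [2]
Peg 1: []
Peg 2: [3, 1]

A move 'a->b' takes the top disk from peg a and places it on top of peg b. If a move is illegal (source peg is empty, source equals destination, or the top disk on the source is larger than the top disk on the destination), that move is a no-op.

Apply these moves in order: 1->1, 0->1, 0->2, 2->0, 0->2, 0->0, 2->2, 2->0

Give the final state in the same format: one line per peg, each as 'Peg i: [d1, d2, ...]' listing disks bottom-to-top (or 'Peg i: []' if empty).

Answer: Peg 0: [1]
Peg 1: [2]
Peg 2: [3]

Derivation:
After move 1 (1->1):
Peg 0: [2]
Peg 1: []
Peg 2: [3, 1]

After move 2 (0->1):
Peg 0: []
Peg 1: [2]
Peg 2: [3, 1]

After move 3 (0->2):
Peg 0: []
Peg 1: [2]
Peg 2: [3, 1]

After move 4 (2->0):
Peg 0: [1]
Peg 1: [2]
Peg 2: [3]

After move 5 (0->2):
Peg 0: []
Peg 1: [2]
Peg 2: [3, 1]

After move 6 (0->0):
Peg 0: []
Peg 1: [2]
Peg 2: [3, 1]

After move 7 (2->2):
Peg 0: []
Peg 1: [2]
Peg 2: [3, 1]

After move 8 (2->0):
Peg 0: [1]
Peg 1: [2]
Peg 2: [3]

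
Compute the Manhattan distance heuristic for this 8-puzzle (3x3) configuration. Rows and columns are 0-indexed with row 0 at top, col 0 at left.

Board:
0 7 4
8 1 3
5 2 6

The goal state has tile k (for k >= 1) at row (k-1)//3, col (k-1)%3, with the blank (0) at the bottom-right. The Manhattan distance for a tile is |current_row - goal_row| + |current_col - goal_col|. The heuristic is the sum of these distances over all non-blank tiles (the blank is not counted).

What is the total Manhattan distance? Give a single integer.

Answer: 16

Derivation:
Tile 7: (0,1)->(2,0) = 3
Tile 4: (0,2)->(1,0) = 3
Tile 8: (1,0)->(2,1) = 2
Tile 1: (1,1)->(0,0) = 2
Tile 3: (1,2)->(0,2) = 1
Tile 5: (2,0)->(1,1) = 2
Tile 2: (2,1)->(0,1) = 2
Tile 6: (2,2)->(1,2) = 1
Sum: 3 + 3 + 2 + 2 + 1 + 2 + 2 + 1 = 16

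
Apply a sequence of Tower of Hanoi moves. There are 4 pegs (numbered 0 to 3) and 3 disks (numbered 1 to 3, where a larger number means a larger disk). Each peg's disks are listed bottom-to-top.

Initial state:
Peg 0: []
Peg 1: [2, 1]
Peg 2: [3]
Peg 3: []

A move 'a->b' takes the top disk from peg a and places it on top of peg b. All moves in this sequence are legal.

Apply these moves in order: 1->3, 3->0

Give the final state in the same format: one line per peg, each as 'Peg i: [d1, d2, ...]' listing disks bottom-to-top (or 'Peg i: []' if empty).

Answer: Peg 0: [1]
Peg 1: [2]
Peg 2: [3]
Peg 3: []

Derivation:
After move 1 (1->3):
Peg 0: []
Peg 1: [2]
Peg 2: [3]
Peg 3: [1]

After move 2 (3->0):
Peg 0: [1]
Peg 1: [2]
Peg 2: [3]
Peg 3: []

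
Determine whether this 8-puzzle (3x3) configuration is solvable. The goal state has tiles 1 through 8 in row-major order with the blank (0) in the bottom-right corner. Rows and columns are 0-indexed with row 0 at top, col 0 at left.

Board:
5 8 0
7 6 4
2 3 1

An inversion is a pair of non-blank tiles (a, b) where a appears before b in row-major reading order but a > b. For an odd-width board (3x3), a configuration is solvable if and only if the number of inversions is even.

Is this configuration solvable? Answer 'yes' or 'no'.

Inversions (pairs i<j in row-major order where tile[i] > tile[j] > 0): 24
24 is even, so the puzzle is solvable.

Answer: yes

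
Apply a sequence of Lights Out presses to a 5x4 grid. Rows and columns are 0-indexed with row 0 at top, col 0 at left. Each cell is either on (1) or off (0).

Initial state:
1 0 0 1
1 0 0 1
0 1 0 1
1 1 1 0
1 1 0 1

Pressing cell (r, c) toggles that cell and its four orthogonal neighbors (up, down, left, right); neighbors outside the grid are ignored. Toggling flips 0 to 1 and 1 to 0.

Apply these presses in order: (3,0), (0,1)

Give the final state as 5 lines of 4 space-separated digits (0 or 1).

Answer: 0 1 1 1
1 1 0 1
1 1 0 1
0 0 1 0
0 1 0 1

Derivation:
After press 1 at (3,0):
1 0 0 1
1 0 0 1
1 1 0 1
0 0 1 0
0 1 0 1

After press 2 at (0,1):
0 1 1 1
1 1 0 1
1 1 0 1
0 0 1 0
0 1 0 1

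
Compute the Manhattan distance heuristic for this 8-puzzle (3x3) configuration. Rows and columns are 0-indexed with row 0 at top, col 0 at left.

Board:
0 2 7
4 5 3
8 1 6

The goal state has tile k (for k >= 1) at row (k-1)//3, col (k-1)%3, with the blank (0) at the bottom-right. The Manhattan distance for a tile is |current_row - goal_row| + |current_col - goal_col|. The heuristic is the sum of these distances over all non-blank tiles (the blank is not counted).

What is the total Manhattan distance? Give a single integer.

Tile 2: (0,1)->(0,1) = 0
Tile 7: (0,2)->(2,0) = 4
Tile 4: (1,0)->(1,0) = 0
Tile 5: (1,1)->(1,1) = 0
Tile 3: (1,2)->(0,2) = 1
Tile 8: (2,0)->(2,1) = 1
Tile 1: (2,1)->(0,0) = 3
Tile 6: (2,2)->(1,2) = 1
Sum: 0 + 4 + 0 + 0 + 1 + 1 + 3 + 1 = 10

Answer: 10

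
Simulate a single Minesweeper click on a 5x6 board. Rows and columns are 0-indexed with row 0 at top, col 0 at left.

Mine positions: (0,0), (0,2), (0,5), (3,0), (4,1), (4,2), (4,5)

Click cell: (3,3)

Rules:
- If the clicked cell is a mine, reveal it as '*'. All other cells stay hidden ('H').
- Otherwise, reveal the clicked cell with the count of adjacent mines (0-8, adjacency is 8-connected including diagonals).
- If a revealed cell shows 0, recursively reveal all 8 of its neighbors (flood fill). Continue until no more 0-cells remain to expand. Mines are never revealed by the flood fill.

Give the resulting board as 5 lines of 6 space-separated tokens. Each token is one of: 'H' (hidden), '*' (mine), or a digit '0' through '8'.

H H H H H H
H H H H H H
H H H H H H
H H H 1 H H
H H H H H H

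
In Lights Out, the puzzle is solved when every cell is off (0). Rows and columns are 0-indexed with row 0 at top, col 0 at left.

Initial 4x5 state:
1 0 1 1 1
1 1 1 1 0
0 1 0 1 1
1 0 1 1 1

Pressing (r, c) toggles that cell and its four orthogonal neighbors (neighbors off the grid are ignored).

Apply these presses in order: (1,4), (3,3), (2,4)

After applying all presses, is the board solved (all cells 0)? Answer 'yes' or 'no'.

After press 1 at (1,4):
1 0 1 1 0
1 1 1 0 1
0 1 0 1 0
1 0 1 1 1

After press 2 at (3,3):
1 0 1 1 0
1 1 1 0 1
0 1 0 0 0
1 0 0 0 0

After press 3 at (2,4):
1 0 1 1 0
1 1 1 0 0
0 1 0 1 1
1 0 0 0 1

Lights still on: 11

Answer: no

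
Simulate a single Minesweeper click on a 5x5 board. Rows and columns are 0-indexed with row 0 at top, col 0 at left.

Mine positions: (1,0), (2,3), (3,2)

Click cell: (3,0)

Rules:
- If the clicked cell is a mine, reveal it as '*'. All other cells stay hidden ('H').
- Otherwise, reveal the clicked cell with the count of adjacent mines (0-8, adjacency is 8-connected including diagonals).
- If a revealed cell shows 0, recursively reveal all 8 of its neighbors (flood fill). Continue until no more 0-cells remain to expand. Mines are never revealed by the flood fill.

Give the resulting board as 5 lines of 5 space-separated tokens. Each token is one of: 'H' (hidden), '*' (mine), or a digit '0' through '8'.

H H H H H
H H H H H
1 2 H H H
0 1 H H H
0 1 H H H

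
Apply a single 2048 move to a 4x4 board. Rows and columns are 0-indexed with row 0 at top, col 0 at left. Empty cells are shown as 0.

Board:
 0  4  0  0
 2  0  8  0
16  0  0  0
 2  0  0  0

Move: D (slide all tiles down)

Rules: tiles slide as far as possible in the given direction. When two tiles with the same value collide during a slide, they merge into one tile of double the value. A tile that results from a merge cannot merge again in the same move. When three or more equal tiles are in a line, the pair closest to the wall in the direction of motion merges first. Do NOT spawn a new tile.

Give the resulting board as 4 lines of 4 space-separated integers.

Answer:  0  0  0  0
 2  0  0  0
16  0  0  0
 2  4  8  0

Derivation:
Slide down:
col 0: [0, 2, 16, 2] -> [0, 2, 16, 2]
col 1: [4, 0, 0, 0] -> [0, 0, 0, 4]
col 2: [0, 8, 0, 0] -> [0, 0, 0, 8]
col 3: [0, 0, 0, 0] -> [0, 0, 0, 0]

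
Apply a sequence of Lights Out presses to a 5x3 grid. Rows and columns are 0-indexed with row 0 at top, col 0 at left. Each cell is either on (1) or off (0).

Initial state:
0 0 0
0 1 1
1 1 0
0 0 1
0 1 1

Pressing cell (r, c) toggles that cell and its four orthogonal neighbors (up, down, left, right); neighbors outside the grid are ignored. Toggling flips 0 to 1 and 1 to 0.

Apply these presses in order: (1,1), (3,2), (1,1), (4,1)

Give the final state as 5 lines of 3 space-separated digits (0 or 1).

Answer: 0 0 0
0 1 1
1 1 1
0 0 0
1 0 1

Derivation:
After press 1 at (1,1):
0 1 0
1 0 0
1 0 0
0 0 1
0 1 1

After press 2 at (3,2):
0 1 0
1 0 0
1 0 1
0 1 0
0 1 0

After press 3 at (1,1):
0 0 0
0 1 1
1 1 1
0 1 0
0 1 0

After press 4 at (4,1):
0 0 0
0 1 1
1 1 1
0 0 0
1 0 1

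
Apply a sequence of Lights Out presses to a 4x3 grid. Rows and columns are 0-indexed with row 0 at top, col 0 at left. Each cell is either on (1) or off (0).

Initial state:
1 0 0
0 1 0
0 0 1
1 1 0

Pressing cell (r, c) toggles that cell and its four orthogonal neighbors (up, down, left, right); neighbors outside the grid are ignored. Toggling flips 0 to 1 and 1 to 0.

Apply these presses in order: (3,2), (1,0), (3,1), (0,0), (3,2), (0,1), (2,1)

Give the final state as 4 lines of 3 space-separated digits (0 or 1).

After press 1 at (3,2):
1 0 0
0 1 0
0 0 0
1 0 1

After press 2 at (1,0):
0 0 0
1 0 0
1 0 0
1 0 1

After press 3 at (3,1):
0 0 0
1 0 0
1 1 0
0 1 0

After press 4 at (0,0):
1 1 0
0 0 0
1 1 0
0 1 0

After press 5 at (3,2):
1 1 0
0 0 0
1 1 1
0 0 1

After press 6 at (0,1):
0 0 1
0 1 0
1 1 1
0 0 1

After press 7 at (2,1):
0 0 1
0 0 0
0 0 0
0 1 1

Answer: 0 0 1
0 0 0
0 0 0
0 1 1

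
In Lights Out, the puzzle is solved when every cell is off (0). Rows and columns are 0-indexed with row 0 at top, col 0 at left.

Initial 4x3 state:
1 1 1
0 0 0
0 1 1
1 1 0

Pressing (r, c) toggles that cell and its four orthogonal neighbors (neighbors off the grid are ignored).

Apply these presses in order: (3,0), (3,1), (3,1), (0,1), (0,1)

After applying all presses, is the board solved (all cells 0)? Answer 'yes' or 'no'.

After press 1 at (3,0):
1 1 1
0 0 0
1 1 1
0 0 0

After press 2 at (3,1):
1 1 1
0 0 0
1 0 1
1 1 1

After press 3 at (3,1):
1 1 1
0 0 0
1 1 1
0 0 0

After press 4 at (0,1):
0 0 0
0 1 0
1 1 1
0 0 0

After press 5 at (0,1):
1 1 1
0 0 0
1 1 1
0 0 0

Lights still on: 6

Answer: no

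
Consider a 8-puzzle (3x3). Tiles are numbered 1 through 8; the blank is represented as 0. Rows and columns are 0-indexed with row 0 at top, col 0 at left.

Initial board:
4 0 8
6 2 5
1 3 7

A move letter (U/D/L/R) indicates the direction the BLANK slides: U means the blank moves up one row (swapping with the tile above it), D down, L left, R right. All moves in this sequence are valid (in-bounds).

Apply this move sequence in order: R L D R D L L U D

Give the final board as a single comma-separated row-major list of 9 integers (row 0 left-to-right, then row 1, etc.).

After move 1 (R):
4 8 0
6 2 5
1 3 7

After move 2 (L):
4 0 8
6 2 5
1 3 7

After move 3 (D):
4 2 8
6 0 5
1 3 7

After move 4 (R):
4 2 8
6 5 0
1 3 7

After move 5 (D):
4 2 8
6 5 7
1 3 0

After move 6 (L):
4 2 8
6 5 7
1 0 3

After move 7 (L):
4 2 8
6 5 7
0 1 3

After move 8 (U):
4 2 8
0 5 7
6 1 3

After move 9 (D):
4 2 8
6 5 7
0 1 3

Answer: 4, 2, 8, 6, 5, 7, 0, 1, 3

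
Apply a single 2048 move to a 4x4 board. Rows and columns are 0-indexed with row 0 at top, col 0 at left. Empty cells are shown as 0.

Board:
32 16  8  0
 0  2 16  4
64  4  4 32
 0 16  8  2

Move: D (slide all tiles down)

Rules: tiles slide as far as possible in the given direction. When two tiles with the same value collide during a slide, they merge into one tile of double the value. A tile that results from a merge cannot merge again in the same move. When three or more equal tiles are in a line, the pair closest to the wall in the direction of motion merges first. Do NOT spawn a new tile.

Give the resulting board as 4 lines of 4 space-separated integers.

Answer:  0 16  8  0
 0  2 16  4
32  4  4 32
64 16  8  2

Derivation:
Slide down:
col 0: [32, 0, 64, 0] -> [0, 0, 32, 64]
col 1: [16, 2, 4, 16] -> [16, 2, 4, 16]
col 2: [8, 16, 4, 8] -> [8, 16, 4, 8]
col 3: [0, 4, 32, 2] -> [0, 4, 32, 2]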